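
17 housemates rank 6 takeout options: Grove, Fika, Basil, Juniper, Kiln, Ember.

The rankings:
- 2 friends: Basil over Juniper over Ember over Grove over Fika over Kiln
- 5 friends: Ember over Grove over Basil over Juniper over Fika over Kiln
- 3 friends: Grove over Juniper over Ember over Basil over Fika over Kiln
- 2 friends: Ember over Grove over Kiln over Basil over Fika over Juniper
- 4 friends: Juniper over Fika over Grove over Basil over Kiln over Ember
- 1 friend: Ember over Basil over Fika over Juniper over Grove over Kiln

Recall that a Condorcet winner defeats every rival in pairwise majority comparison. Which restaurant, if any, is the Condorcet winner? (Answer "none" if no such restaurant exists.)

Head-to-head results (17 friends):
Grove vs Fika: Grove preferred on 2+5+3+2 = 12 ballots; Grove wins 12–5.
Grove vs Basil: 5+3+2+4 = 14 for Grove, 3 for Basil — Grove by 14–3.
Grove vs Juniper: Grove wins 10–7.
Grove vs Kiln: Grove wins 17–0.
Grove vs Ember: Ember, 10–7.
Fika–Basil: Basil 13–4.
Fika vs Juniper: 3 to 14, Juniper.
Fika vs Kiln: 15 to 2, Fika.
Fika vs Ember: Fika preferred on 4 ballots; Ember wins 13–4.
Basil vs Juniper: Basil wins 10–7.
Basil vs Kiln: 15 to 2, Basil.
Basil vs Ember: Ember, 11–6.
Juniper vs Kiln: 15 to 2, Juniper.
Juniper vs Ember: Juniper preferred on 2+3+4 = 9 ballots; Juniper wins 9–8.
Kiln vs Ember: Kiln preferred on 4 ballots; Ember wins 13–4.
Each restaurant drops at least one matchup (Grove loses to Ember; Fika loses to Grove; Basil loses to Grove; Juniper loses to Grove; Kiln loses to Grove; Ember loses to Juniper); the cycle Grove > Juniper > Ember > Grove rules out a Condorcet winner.

none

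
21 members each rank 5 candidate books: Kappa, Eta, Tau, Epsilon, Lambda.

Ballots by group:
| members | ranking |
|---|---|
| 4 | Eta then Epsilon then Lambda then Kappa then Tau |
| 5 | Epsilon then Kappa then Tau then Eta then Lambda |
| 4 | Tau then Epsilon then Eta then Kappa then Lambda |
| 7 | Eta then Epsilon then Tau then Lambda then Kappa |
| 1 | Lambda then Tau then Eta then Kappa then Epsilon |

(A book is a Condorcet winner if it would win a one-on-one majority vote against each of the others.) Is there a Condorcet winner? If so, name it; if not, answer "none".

Check each pair by majority over 21 ballots:
Kappa vs Eta: Eta wins 16–5.
Kappa–Tau: Tau 12–9.
Kappa vs Epsilon: 1 for Kappa, 20 for Epsilon — Epsilon by 20–1.
Kappa vs Lambda: Lambda, 12–9.
Eta vs Tau: Eta, 11–10.
Eta vs Epsilon: Eta preferred on 4+7+1 = 12 ballots; Eta wins 12–9.
Eta vs Lambda: Eta is ranked higher on 4+5+4+7 = 20 ballots, Lambda on 1. Eta wins 20–1.
Tau vs Epsilon: 4+1 = 5 for Tau, 16 for Epsilon — Epsilon by 16–5.
Tau vs Lambda: Tau, 16–5.
Epsilon–Lambda: Epsilon 20–1.
Eta defeats every rival head-to-head and is the Condorcet winner.

Eta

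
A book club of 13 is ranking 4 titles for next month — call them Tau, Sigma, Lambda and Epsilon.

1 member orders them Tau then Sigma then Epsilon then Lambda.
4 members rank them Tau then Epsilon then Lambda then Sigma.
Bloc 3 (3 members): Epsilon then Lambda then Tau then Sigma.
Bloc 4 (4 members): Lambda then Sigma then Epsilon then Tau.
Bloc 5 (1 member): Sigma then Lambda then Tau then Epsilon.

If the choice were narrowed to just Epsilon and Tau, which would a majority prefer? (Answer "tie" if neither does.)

Epsilon

Ballots ranking Epsilon above Tau: 3 + 4 = 7.
Ballots ranking Tau above Epsilon: 13 − 7 = 6.
Epsilon wins the head-to-head 7–6.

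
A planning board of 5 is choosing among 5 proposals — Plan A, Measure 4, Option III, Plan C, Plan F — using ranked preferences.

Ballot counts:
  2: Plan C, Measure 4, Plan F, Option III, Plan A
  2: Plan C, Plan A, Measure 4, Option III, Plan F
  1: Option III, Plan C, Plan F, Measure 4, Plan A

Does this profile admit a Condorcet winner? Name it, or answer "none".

Check each pair by majority over 5 ballots:
Plan A vs Measure 4: 2 to 3, Measure 4.
Plan A vs Option III: Plan A preferred on 2 ballots; Option III wins 3–2.
Plan A vs Plan C: 0 for Plan A, 5 for Plan C — Plan C by 5–0.
Plan A vs Plan F: Plan A preferred on 2 ballots; Plan F wins 3–2.
Measure 4 vs Option III: 2+2 = 4 for Measure 4, 1 for Option III — Measure 4 by 4–1.
Measure 4 vs Plan C: Measure 4 preferred on 0 ballots; Plan C wins 5–0.
Measure 4 vs Plan F: Measure 4 is ranked higher on 2+2 = 4 ballots, Plan F on 1. Measure 4 wins 4–1.
Option III vs Plan C: 1 to 4, Plan C.
Option III vs Plan F: 2+1 = 3 for Option III, 2 for Plan F — Option III by 3–2.
Plan C vs Plan F: Plan C is ranked higher on 2+2+1 = 5 ballots, Plan F on 0. Plan C wins 5–0.
Plan C beats each of Plan A, Measure 4, Option III, Plan F — Plan C is the Condorcet winner.

Plan C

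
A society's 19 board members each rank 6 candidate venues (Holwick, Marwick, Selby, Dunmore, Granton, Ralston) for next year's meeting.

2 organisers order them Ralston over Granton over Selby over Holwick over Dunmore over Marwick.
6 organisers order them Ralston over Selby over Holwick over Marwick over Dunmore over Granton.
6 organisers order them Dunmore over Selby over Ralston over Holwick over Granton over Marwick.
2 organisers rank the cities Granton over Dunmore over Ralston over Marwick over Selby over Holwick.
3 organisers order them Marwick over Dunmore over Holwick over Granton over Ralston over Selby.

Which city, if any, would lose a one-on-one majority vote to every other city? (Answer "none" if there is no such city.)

Marwick

Head-to-head results (19 organisers):
Holwick–Marwick: Holwick 14–5.
Holwick vs Selby: Holwick is ranked higher on 3 ballots, Selby on 16. Selby wins 16–3.
Holwick vs Dunmore: 8 to 11, Dunmore.
Holwick vs Granton: Holwick preferred on 6+6+3 = 15 ballots; Holwick wins 15–4.
Holwick vs Ralston: Ralston, 16–3.
Marwick vs Selby: 5 to 14, Selby.
Marwick vs Dunmore: Dunmore, 10–9.
Marwick vs Granton: 9 to 10, Granton.
Marwick vs Ralston: 3 for Marwick, 16 for Ralston — Ralston by 16–3.
Selby vs Dunmore: Dunmore wins 11–8.
Selby vs Granton: Selby is ranked higher on 6+6 = 12 ballots, Granton on 7. Selby wins 12–7.
Selby vs Ralston: 6 for Selby, 13 for Ralston — Ralston by 13–6.
Dunmore–Granton: Dunmore 15–4.
Dunmore vs Ralston: Dunmore preferred on 6+2+3 = 11 ballots; Dunmore wins 11–8.
Granton vs Ralston: Ralston, 14–5.
Only Marwick has no wins; Marwick is the Condorcet loser.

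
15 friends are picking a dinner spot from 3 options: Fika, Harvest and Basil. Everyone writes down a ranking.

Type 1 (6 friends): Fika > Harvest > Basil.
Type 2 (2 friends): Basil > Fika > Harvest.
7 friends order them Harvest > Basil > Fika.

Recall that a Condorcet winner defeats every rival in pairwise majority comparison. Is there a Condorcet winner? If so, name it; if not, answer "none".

none

Pairwise majorities:
Fika vs Harvest: Fika is ranked higher on 6+2 = 8 ballots, Harvest on 7. Fika wins 8–7.
Fika vs Basil: 6 to 9, Basil.
Harvest vs Basil: Harvest preferred on 6+7 = 13 ballots; Harvest wins 13–2.
Each restaurant drops at least one matchup (Fika loses to Basil; Harvest loses to Fika; Basil loses to Harvest); the cycle Fika > Harvest > Basil > Fika rules out a Condorcet winner.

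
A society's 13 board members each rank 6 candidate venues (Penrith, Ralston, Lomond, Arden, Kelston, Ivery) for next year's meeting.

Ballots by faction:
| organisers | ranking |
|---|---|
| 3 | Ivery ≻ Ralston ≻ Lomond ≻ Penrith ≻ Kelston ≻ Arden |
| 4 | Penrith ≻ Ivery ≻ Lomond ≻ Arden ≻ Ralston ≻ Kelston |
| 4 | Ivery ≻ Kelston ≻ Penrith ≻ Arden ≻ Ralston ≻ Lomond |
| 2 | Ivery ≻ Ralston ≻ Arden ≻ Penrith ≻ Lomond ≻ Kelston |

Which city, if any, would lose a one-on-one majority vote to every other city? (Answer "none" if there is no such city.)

Pairwise majorities:
Penrith vs Ralston: Penrith is ranked higher on 4+4 = 8 ballots, Ralston on 5. Penrith wins 8–5.
Penrith vs Lomond: 10 to 3, Penrith.
Penrith vs Arden: Penrith preferred on 3+4+4 = 11 ballots; Penrith wins 11–2.
Penrith vs Kelston: Penrith, 9–4.
Penrith vs Ivery: 4 for Penrith, 9 for Ivery — Ivery by 9–4.
Ralston vs Lomond: Ralston, 9–4.
Ralston vs Arden: Ralston preferred on 3+2 = 5 ballots; Arden wins 8–5.
Ralston–Kelston: Ralston 9–4.
Ralston vs Ivery: 0 to 13, Ivery.
Lomond vs Arden: Lomond is ranked higher on 3+4 = 7 ballots, Arden on 6. Lomond wins 7–6.
Lomond vs Kelston: 3+4+2 = 9 for Lomond, 4 for Kelston — Lomond by 9–4.
Lomond–Ivery: Ivery 13–0.
Arden vs Kelston: 4+2 = 6 for Arden, 7 for Kelston — Kelston by 7–6.
Arden vs Ivery: Ivery, 13–0.
Kelston vs Ivery: Ivery wins 13–0.
Each city has at least one pairwise win (Penrith beats Ralston; Ralston beats Lomond; Lomond beats Arden; Arden beats Ralston; Kelston beats Arden; Ivery beats Penrith) — no Condorcet loser.

none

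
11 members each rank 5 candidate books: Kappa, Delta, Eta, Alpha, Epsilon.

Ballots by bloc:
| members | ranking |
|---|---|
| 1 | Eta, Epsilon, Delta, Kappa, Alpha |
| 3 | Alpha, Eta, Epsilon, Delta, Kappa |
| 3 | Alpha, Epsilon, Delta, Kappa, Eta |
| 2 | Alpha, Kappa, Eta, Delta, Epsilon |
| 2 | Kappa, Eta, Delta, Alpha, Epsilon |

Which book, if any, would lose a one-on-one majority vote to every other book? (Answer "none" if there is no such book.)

Head-to-head results (11 members):
Kappa–Delta: Delta 7–4.
Kappa–Eta: Kappa 7–4.
Kappa vs Alpha: 3 to 8, Alpha.
Kappa vs Epsilon: Kappa preferred on 2+2 = 4 ballots; Epsilon wins 7–4.
Delta vs Eta: Eta, 8–3.
Delta vs Alpha: Alpha wins 8–3.
Delta vs Epsilon: Delta is ranked higher on 2+2 = 4 ballots, Epsilon on 7. Epsilon wins 7–4.
Eta vs Alpha: Eta preferred on 1+2 = 3 ballots; Alpha wins 8–3.
Eta vs Epsilon: Eta preferred on 1+3+2+2 = 8 ballots; Eta wins 8–3.
Alpha vs Epsilon: Alpha preferred on 3+3+2+2 = 10 ballots; Alpha wins 10–1.
No book is winless: Kappa beats Eta; Delta beats Kappa; Eta beats Delta; Alpha beats Kappa; Epsilon beats Kappa. There is no Condorcet loser.

none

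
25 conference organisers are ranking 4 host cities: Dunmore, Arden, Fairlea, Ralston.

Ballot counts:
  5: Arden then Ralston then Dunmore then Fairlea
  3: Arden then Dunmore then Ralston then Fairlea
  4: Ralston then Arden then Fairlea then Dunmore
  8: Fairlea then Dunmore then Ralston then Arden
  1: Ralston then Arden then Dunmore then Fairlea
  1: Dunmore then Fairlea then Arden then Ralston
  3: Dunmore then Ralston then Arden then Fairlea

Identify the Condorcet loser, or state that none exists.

Fairlea

Head-to-head results (25 organisers):
Dunmore–Arden: Arden 13–12.
Dunmore vs Fairlea: 13 to 12, Dunmore.
Dunmore–Ralston: Dunmore 15–10.
Arden vs Fairlea: Arden wins 16–9.
Arden–Ralston: Ralston 16–9.
Fairlea–Ralston: Ralston 16–9.
Fairlea loses to every other city — it is the Condorcet loser.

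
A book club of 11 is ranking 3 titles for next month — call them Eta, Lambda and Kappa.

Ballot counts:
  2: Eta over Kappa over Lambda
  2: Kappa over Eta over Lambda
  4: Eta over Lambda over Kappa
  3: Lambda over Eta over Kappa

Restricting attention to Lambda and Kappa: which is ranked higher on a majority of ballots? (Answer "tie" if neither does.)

Ballots ranking Lambda above Kappa: 4 + 3 = 7.
Ballots ranking Kappa above Lambda: 11 − 7 = 4.
Lambda wins the head-to-head 7–4.

Lambda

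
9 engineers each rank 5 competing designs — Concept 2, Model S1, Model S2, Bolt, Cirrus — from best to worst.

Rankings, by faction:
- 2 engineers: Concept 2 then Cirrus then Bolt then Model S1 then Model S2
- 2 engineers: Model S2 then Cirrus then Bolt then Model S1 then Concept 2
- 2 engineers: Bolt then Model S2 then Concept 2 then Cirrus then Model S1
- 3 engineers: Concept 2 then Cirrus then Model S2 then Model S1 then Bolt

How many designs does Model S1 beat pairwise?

0

Model S1 against each rival (9 engineers):
Model S1 vs Concept 2: 2 to 7, Concept 2.
Model S1 vs Model S2: Model S1 is ranked higher on 2 ballots, Model S2 on 7. Model S2 wins 7–2.
Model S1 vs Bolt: 3 to 6, Bolt.
Model S1 vs Cirrus: Cirrus, 9–0.
Model S1 beats no one; loses to Concept 2, Model S2, Bolt, Cirrus — 0 pairwise wins.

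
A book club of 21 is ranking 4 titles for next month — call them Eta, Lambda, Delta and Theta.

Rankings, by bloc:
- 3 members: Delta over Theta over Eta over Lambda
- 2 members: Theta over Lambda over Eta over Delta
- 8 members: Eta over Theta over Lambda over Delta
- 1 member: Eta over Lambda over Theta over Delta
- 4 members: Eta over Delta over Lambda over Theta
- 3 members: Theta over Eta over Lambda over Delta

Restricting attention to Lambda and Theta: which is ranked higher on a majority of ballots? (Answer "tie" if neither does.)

Theta

Ballots ranking Lambda above Theta: 1 + 4 = 5.
Ballots ranking Theta above Lambda: 21 − 5 = 16.
Theta wins the head-to-head 16–5.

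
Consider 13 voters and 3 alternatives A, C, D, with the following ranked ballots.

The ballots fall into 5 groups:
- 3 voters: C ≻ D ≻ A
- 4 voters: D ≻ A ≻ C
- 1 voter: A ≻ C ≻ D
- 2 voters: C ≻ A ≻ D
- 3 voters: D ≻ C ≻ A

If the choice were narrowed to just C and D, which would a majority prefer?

D

Ballots ranking C above D: 3 + 1 + 2 = 6.
Ballots ranking D above C: 13 − 6 = 7.
D wins the head-to-head 7–6.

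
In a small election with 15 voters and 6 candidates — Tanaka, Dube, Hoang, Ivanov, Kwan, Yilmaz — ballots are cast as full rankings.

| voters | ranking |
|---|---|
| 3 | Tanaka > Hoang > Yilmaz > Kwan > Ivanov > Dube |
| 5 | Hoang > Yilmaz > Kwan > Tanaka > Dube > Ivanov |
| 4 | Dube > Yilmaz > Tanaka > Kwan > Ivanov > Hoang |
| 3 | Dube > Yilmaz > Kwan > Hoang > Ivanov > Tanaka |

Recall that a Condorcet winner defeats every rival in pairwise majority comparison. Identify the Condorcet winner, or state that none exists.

Hoang

Head-to-head results (15 voters):
Tanaka vs Dube: Tanaka preferred on 3+5 = 8 ballots; Tanaka wins 8–7.
Tanaka vs Hoang: Tanaka preferred on 3+4 = 7 ballots; Hoang wins 8–7.
Tanaka vs Ivanov: Tanaka is ranked higher on 3+5+4 = 12 ballots, Ivanov on 3. Tanaka wins 12–3.
Tanaka vs Kwan: Tanaka is ranked higher on 3+4 = 7 ballots, Kwan on 8. Kwan wins 8–7.
Tanaka vs Yilmaz: 3 to 12, Yilmaz.
Dube vs Hoang: Dube preferred on 4+3 = 7 ballots; Hoang wins 8–7.
Dube vs Ivanov: Dube is ranked higher on 5+4+3 = 12 ballots, Ivanov on 3. Dube wins 12–3.
Dube vs Kwan: 4+3 = 7 for Dube, 8 for Kwan — Kwan by 8–7.
Dube vs Yilmaz: Dube preferred on 4+3 = 7 ballots; Yilmaz wins 8–7.
Hoang vs Ivanov: 3+5+3 = 11 for Hoang, 4 for Ivanov — Hoang by 11–4.
Hoang vs Kwan: 8 to 7, Hoang.
Hoang vs Yilmaz: Hoang preferred on 3+5 = 8 ballots; Hoang wins 8–7.
Ivanov vs Kwan: Ivanov is ranked higher on 0 ballots, Kwan on 15. Kwan wins 15–0.
Ivanov vs Yilmaz: 0 for Ivanov, 15 for Yilmaz — Yilmaz by 15–0.
Kwan vs Yilmaz: Kwan preferred on 0 ballots; Yilmaz wins 15–0.
Hoang defeats every rival head-to-head and is the Condorcet winner.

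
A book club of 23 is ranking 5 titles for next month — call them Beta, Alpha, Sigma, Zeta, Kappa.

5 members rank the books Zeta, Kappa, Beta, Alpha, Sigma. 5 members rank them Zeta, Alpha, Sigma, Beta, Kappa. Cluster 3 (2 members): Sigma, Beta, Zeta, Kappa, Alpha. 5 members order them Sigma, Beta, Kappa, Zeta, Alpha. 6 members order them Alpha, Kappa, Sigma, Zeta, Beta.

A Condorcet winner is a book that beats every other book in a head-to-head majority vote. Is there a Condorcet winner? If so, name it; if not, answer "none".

Head-to-head results (23 members):
Beta vs Alpha: 5+2+5 = 12 for Beta, 11 for Alpha — Beta by 12–11.
Beta vs Sigma: 5 to 18, Sigma.
Beta vs Zeta: 7 to 16, Zeta.
Beta vs Kappa: 12 to 11, Beta.
Alpha vs Sigma: 5+5+6 = 16 for Alpha, 7 for Sigma — Alpha by 16–7.
Alpha vs Zeta: 6 to 17, Zeta.
Alpha vs Kappa: Alpha preferred on 5+6 = 11 ballots; Kappa wins 12–11.
Sigma vs Zeta: Sigma preferred on 2+5+6 = 13 ballots; Sigma wins 13–10.
Sigma vs Kappa: Sigma preferred on 5+2+5 = 12 ballots; Sigma wins 12–11.
Zeta vs Kappa: Zeta preferred on 5+5+2 = 12 ballots; Zeta wins 12–11.
Every book loses at least once (Beta loses to Sigma; Alpha loses to Beta; Sigma loses to Alpha; Zeta loses to Sigma; Kappa loses to Beta). The majority relation contains the cycle Beta > Alpha > Sigma > Beta, so there is no Condorcet winner.

none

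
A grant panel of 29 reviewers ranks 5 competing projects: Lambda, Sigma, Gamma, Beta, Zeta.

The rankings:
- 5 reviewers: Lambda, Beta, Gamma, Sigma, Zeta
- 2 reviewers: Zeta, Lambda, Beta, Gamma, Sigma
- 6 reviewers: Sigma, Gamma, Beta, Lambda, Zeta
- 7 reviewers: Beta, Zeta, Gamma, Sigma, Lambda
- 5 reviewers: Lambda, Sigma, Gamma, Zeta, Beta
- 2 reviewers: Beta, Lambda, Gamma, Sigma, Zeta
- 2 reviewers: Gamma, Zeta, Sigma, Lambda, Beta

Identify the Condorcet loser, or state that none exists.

Zeta

Pairwise majorities:
Lambda vs Sigma: Lambda preferred on 5+2+5+2 = 14 ballots; Sigma wins 15–14.
Lambda vs Gamma: Lambda is ranked higher on 5+2+5+2 = 14 ballots, Gamma on 15. Gamma wins 15–14.
Lambda vs Beta: Beta wins 15–14.
Lambda–Zeta: Lambda 18–11.
Sigma vs Gamma: 11 to 18, Gamma.
Sigma vs Beta: Beta, 16–13.
Sigma vs Zeta: Sigma preferred on 5+6+5+2 = 18 ballots; Sigma wins 18–11.
Gamma vs Beta: Beta, 16–13.
Gamma vs Zeta: Gamma is ranked higher on 5+6+5+2+2 = 20 ballots, Zeta on 9. Gamma wins 20–9.
Beta–Zeta: Beta 20–9.
Only Zeta has no wins; Zeta is the Condorcet loser.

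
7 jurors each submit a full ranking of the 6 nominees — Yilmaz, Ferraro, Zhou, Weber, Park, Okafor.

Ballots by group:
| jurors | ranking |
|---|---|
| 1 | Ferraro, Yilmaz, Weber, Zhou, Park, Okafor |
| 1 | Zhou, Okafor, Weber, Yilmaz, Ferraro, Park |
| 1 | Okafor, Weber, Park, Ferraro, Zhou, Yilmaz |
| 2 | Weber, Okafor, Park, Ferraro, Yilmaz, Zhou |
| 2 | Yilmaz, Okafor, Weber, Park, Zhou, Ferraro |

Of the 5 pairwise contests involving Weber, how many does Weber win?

Weber against each rival (7 jurors):
Weber vs Yilmaz: Weber is ranked higher on 1+1+2 = 4 ballots, Yilmaz on 3. Weber wins 4–3.
Weber–Ferraro: Weber 6–1.
Weber vs Zhou: 6 to 1, Weber.
Weber vs Park: Weber, 7–0.
Weber–Okafor: Okafor 4–3.
Weber beats Yilmaz, Ferraro, Zhou, Park; loses to Okafor — 4 pairwise wins.

4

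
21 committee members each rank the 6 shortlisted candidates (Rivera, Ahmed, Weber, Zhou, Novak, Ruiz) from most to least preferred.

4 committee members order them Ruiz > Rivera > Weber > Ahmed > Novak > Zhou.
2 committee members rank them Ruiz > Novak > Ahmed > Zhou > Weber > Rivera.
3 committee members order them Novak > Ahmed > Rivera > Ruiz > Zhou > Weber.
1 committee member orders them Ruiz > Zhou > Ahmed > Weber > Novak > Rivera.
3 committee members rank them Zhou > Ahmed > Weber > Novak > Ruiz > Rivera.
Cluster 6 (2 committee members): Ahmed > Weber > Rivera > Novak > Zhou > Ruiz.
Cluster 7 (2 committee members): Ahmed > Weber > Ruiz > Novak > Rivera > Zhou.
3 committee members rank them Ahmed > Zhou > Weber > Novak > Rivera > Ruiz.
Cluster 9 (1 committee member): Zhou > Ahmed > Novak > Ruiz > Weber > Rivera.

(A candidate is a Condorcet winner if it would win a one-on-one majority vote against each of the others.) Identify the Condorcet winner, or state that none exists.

Check each pair by majority over 21 ballots:
Rivera vs Ahmed: Rivera preferred on 4 ballots; Ahmed wins 17–4.
Rivera vs Weber: Rivera is ranked higher on 4+3 = 7 ballots, Weber on 14. Weber wins 14–7.
Rivera vs Zhou: 4+3+2+2 = 11 for Rivera, 10 for Zhou — Rivera by 11–10.
Rivera vs Novak: Rivera is ranked higher on 4+2 = 6 ballots, Novak on 15. Novak wins 15–6.
Rivera vs Ruiz: Rivera preferred on 3+2+3 = 8 ballots; Ruiz wins 13–8.
Ahmed vs Weber: 17 for Ahmed, 4 for Weber — Ahmed by 17–4.
Ahmed vs Zhou: 16 to 5, Ahmed.
Ahmed vs Novak: 16 for Ahmed, 5 for Novak — Ahmed by 16–5.
Ahmed vs Ruiz: Ahmed is ranked higher on 3+3+2+2+3+1 = 14 ballots, Ruiz on 7. Ahmed wins 14–7.
Weber vs Zhou: Weber is ranked higher on 4+2+2 = 8 ballots, Zhou on 13. Zhou wins 13–8.
Weber vs Novak: 15 to 6, Weber.
Weber vs Ruiz: 10 to 11, Ruiz.
Zhou vs Novak: Zhou is ranked higher on 1+3+3+1 = 8 ballots, Novak on 13. Novak wins 13–8.
Zhou vs Ruiz: Zhou is ranked higher on 3+2+3+1 = 9 ballots, Ruiz on 12. Ruiz wins 12–9.
Novak vs Ruiz: 3+3+2+3+1 = 12 for Novak, 9 for Ruiz — Novak by 12–9.
Ahmed beats each of Rivera, Weber, Zhou, Novak, Ruiz — Ahmed is the Condorcet winner.

Ahmed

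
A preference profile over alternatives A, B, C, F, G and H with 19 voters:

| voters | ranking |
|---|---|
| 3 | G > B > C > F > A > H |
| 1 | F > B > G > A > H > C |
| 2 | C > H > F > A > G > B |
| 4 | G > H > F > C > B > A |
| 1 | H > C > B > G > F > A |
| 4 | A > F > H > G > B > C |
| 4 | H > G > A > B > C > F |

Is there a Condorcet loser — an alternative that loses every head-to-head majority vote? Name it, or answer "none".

none

Pairwise majorities:
A vs B: A preferred on 2+4+4 = 10 ballots; A wins 10–9.
A vs C: A preferred on 1+4+4 = 9 ballots; C wins 10–9.
A vs F: A preferred on 4+4 = 8 ballots; F wins 11–8.
A vs G: G, 13–6.
A vs H: 3+1+4 = 8 for A, 11 for H — H by 11–8.
B vs C: 12 to 7, B.
B vs F: F wins 11–8.
B vs G: B is ranked higher on 1+1 = 2 ballots, G on 17. G wins 17–2.
B–H: H 15–4.
C vs F: C, 10–9.
C vs G: C is ranked higher on 2+1 = 3 ballots, G on 16. G wins 16–3.
C vs H: 5 to 14, H.
F vs G: G wins 12–7.
F vs H: 3+1+4 = 8 for F, 11 for H — H by 11–8.
G vs H: H, 11–8.
No alternative is winless: A beats B; B beats C; C beats A; F beats A; G beats A; H beats A. There is no Condorcet loser.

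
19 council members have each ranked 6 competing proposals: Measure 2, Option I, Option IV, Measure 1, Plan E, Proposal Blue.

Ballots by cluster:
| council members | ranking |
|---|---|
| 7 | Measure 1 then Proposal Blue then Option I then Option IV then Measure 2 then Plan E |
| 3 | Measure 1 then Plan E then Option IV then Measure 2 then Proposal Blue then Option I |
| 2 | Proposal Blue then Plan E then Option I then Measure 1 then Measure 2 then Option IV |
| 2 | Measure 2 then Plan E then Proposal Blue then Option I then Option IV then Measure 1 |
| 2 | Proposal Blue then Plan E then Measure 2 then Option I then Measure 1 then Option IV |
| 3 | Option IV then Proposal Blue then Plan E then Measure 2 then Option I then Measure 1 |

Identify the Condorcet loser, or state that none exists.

none

Pairwise majorities:
Measure 2–Option I: Measure 2 10–9.
Measure 2 vs Option IV: 6 to 13, Option IV.
Measure 2 vs Measure 1: Measure 1 wins 12–7.
Measure 2 vs Plan E: 7+2 = 9 for Measure 2, 10 for Plan E — Plan E by 10–9.
Measure 2 vs Proposal Blue: Measure 2 preferred on 3+2 = 5 ballots; Proposal Blue wins 14–5.
Option I vs Option IV: 13 to 6, Option I.
Option I vs Measure 1: Option I preferred on 2+2+2+3 = 9 ballots; Measure 1 wins 10–9.
Option I vs Plan E: Plan E wins 12–7.
Option I–Proposal Blue: Proposal Blue 19–0.
Option IV–Measure 1: Measure 1 14–5.
Option IV vs Plan E: 10 to 9, Option IV.
Option IV vs Proposal Blue: Option IV is ranked higher on 3+3 = 6 ballots, Proposal Blue on 13. Proposal Blue wins 13–6.
Measure 1 vs Plan E: 10 to 9, Measure 1.
Measure 1 vs Proposal Blue: Measure 1 preferred on 7+3 = 10 ballots; Measure 1 wins 10–9.
Plan E vs Proposal Blue: Plan E preferred on 3+2 = 5 ballots; Proposal Blue wins 14–5.
No option is winless: Measure 2 beats Option I; Option I beats Option IV; Option IV beats Measure 2; Measure 1 beats Measure 2; Plan E beats Measure 2; Proposal Blue beats Measure 2. There is no Condorcet loser.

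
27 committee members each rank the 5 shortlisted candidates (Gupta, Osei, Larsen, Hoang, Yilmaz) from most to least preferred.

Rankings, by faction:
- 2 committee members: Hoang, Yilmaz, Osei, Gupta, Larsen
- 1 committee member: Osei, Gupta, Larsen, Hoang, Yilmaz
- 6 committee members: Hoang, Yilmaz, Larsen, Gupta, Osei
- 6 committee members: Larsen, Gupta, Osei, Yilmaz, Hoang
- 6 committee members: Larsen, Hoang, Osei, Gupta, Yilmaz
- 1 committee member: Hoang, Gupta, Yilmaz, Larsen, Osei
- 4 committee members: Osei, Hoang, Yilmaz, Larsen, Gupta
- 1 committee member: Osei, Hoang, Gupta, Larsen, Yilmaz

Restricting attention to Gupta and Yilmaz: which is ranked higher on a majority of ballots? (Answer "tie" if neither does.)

Ballots ranking Gupta above Yilmaz: 1 + 6 + 6 + 1 + 1 = 15.
Ballots ranking Yilmaz above Gupta: 27 − 15 = 12.
Gupta wins the head-to-head 15–12.

Gupta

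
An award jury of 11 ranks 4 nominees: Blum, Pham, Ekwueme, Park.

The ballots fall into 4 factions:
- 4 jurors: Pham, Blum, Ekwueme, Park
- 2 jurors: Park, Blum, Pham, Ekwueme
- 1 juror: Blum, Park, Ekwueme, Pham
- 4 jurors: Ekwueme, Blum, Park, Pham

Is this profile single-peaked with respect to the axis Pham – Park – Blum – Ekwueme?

no

Axis positions: Pham=1, Park=2, Blum=3, Ekwueme=4.
Faction 1: ranking walks positions 1-3-4-2; Blum is ranked above Park even though Park lies between Blum and the peak Pham on the axis — preferences dip and rise again. Not single-peaked.
Faction 2 (peak Park at position 2): ranking walks positions 2-3-1-4, expanding outward from the peak — single-peaked.
Faction 3 (peak Blum at position 3): ranking walks positions 3-2-4-1, expanding outward from the peak — single-peaked.
Faction 4 (peak Ekwueme at position 4): ranking walks positions 4-3-2-1, expanding outward from the peak — single-peaked.
Faction 1 violates single-peakedness, so the profile is not single-peaked on this axis.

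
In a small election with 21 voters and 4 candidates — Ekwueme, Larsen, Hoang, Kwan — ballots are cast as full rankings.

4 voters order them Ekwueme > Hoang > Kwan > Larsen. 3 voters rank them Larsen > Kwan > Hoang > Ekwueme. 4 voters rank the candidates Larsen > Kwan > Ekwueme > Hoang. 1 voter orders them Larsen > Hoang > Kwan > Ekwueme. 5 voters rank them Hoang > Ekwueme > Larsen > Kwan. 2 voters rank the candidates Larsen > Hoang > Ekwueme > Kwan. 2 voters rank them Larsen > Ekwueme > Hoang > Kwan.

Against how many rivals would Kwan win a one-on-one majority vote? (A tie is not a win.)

0

Kwan against each rival (21 voters):
Kwan–Ekwueme: Ekwueme 13–8.
Kwan–Larsen: Larsen 17–4.
Kwan–Hoang: Hoang 14–7.
Kwan beats no one; loses to Ekwueme, Larsen, Hoang — 0 pairwise wins.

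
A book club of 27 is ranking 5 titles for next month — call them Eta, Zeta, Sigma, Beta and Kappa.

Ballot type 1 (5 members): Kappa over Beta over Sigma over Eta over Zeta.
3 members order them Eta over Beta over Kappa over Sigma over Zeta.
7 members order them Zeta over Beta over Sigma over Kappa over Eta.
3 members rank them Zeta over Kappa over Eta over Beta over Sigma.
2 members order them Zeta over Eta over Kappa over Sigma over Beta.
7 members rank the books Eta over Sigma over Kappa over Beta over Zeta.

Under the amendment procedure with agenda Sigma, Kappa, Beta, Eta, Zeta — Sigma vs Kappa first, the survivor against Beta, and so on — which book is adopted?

Eta

Round 1: Sigma vs Kappa — 14–13, Sigma advances.
Round 2: Sigma vs Beta — 9–18, Beta advances.
Round 3: Beta vs Eta — 12–15, Eta advances.
Round 4: Eta vs Zeta — 15–12, Eta advances.
The agenda winner is Eta.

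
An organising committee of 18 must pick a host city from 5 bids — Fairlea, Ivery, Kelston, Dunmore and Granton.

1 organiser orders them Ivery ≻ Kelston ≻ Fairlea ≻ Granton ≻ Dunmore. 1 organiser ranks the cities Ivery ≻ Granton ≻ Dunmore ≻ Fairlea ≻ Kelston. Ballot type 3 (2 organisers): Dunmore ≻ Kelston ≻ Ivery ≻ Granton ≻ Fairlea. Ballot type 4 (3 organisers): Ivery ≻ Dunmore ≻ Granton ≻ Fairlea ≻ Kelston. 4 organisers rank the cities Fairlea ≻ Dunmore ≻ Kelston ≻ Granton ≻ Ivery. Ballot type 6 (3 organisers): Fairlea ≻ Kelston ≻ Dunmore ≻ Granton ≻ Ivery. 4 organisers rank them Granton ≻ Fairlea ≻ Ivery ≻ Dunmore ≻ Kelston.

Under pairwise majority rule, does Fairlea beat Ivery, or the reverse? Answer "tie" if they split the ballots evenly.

Ballots ranking Fairlea above Ivery: 4 + 3 + 4 = 11.
Ballots ranking Ivery above Fairlea: 18 − 11 = 7.
Fairlea wins the head-to-head 11–7.

Fairlea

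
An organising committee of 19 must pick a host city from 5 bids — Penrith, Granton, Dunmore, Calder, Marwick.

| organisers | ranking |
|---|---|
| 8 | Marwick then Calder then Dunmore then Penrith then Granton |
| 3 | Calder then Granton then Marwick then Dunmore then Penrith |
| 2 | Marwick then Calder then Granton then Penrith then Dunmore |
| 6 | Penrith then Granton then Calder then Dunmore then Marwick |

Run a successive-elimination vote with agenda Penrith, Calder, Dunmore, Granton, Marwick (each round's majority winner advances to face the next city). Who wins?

Round 1: Penrith vs Calder — 6–13, Calder advances.
Round 2: Calder vs Dunmore — 19–0, Calder advances.
Round 3: Calder vs Granton — 13–6, Calder advances.
Round 4: Calder vs Marwick — 9–10, Marwick advances.
Marwick survives the agenda.

Marwick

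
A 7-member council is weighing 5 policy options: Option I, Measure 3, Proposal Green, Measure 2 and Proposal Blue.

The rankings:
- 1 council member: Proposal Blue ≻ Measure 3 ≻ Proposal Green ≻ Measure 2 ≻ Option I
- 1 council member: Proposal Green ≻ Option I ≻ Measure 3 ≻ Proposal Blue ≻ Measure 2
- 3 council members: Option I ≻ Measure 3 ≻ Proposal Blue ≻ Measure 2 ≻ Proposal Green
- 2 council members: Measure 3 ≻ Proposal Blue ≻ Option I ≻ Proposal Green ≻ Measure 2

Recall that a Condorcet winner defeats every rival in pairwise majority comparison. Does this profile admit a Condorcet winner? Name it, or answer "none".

Head-to-head results (7 council members):
Option I vs Measure 3: 4 to 3, Option I.
Option I–Proposal Green: Option I 5–2.
Option I vs Measure 2: Option I preferred on 1+3+2 = 6 ballots; Option I wins 6–1.
Option I vs Proposal Blue: 4 to 3, Option I.
Measure 3 vs Proposal Green: 6 to 1, Measure 3.
Measure 3 vs Measure 2: Measure 3 wins 7–0.
Measure 3 vs Proposal Blue: Measure 3, 6–1.
Proposal Green vs Measure 2: 1+1+2 = 4 for Proposal Green, 3 for Measure 2 — Proposal Green by 4–3.
Proposal Green vs Proposal Blue: Proposal Green preferred on 1 ballot; Proposal Blue wins 6–1.
Measure 2–Proposal Blue: Proposal Blue 7–0.
Option I wins every pairwise contest, so Option I is the Condorcet winner.

Option I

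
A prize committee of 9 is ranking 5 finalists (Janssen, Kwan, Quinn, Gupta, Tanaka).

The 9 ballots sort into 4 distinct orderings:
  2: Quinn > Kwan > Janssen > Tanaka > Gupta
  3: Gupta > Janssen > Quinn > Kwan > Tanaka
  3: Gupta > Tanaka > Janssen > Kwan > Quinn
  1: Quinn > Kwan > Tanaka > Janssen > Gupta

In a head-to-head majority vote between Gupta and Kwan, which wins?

Gupta

Ballots ranking Gupta above Kwan: 3 + 3 = 6.
Ballots ranking Kwan above Gupta: 9 − 6 = 3.
Gupta wins the head-to-head 6–3.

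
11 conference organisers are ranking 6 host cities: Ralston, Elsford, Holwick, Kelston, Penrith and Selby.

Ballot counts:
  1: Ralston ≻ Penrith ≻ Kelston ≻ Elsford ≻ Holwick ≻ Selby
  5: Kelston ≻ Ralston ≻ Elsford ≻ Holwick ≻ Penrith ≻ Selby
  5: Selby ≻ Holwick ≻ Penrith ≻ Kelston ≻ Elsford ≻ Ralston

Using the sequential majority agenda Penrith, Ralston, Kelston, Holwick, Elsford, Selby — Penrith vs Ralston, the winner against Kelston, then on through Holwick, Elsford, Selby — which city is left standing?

Round 1: Penrith vs Ralston — 5–6, Ralston advances.
Round 2: Ralston vs Kelston — 1–10, Kelston advances.
Round 3: Kelston vs Holwick — 6–5, Kelston advances.
Round 4: Kelston vs Elsford — 11–0, Kelston advances.
Round 5: Kelston vs Selby — 6–5, Kelston advances.
Kelston survives the agenda.

Kelston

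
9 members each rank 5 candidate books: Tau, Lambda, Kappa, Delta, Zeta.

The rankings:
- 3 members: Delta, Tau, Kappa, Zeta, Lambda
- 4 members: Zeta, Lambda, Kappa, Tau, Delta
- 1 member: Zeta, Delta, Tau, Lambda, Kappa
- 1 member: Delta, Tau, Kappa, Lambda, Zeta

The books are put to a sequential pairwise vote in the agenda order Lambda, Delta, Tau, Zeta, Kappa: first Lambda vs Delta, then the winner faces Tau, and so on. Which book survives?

Zeta

Round 1: Lambda vs Delta — 4–5, Delta advances.
Round 2: Delta vs Tau — 5–4, Delta advances.
Round 3: Delta vs Zeta — 4–5, Zeta advances.
Round 4: Zeta vs Kappa — 5–4, Zeta advances.
The agenda winner is Zeta.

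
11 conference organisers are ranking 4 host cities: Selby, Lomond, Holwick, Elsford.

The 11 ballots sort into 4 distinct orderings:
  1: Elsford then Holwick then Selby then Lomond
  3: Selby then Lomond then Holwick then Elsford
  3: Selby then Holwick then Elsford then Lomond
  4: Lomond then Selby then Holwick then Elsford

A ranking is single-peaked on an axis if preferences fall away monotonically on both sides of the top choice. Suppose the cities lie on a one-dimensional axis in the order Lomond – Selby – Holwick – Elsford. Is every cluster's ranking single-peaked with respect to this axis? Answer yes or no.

yes

Axis positions: Lomond=1, Selby=2, Holwick=3, Elsford=4.
Cluster 1 (peak Elsford at position 4): ranking walks positions 4-3-2-1, expanding outward from the peak — single-peaked.
Cluster 2 (peak Selby at position 2): ranking walks positions 2-1-3-4, expanding outward from the peak — single-peaked.
Cluster 3 (peak Selby at position 2): ranking walks positions 2-3-4-1, expanding outward from the peak — single-peaked.
Cluster 4 (peak Lomond at position 1): ranking walks positions 1-2-3-4, expanding outward from the peak — single-peaked.
Every ranking is single-peaked on this axis.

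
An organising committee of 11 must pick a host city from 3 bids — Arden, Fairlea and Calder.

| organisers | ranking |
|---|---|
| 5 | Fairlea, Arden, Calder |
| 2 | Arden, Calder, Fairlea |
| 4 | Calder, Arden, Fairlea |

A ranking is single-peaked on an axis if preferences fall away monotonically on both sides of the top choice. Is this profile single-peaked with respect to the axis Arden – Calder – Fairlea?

no

Axis positions: Arden=1, Calder=2, Fairlea=3.
Group 1: ranking walks positions 3-1-2; Arden is ranked above Calder even though Calder lies between Arden and the peak Fairlea on the axis — preferences dip and rise again. Not single-peaked.
Group 2 (peak Arden at position 1): ranking walks positions 1-2-3, expanding outward from the peak — single-peaked.
Group 3 (peak Calder at position 2): ranking walks positions 2-1-3, expanding outward from the peak — single-peaked.
Group 1 violates single-peakedness, so the profile is not single-peaked on this axis.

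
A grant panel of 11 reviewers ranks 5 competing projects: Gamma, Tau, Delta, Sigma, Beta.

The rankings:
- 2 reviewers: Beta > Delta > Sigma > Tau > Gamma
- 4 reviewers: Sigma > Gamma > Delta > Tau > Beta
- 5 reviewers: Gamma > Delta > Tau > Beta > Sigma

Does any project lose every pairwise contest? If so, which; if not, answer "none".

Head-to-head results (11 reviewers):
Gamma vs Tau: 9 to 2, Gamma.
Gamma vs Delta: 4+5 = 9 for Gamma, 2 for Delta — Gamma by 9–2.
Gamma–Sigma: Sigma 6–5.
Gamma–Beta: Gamma 9–2.
Tau vs Delta: Delta, 11–0.
Tau vs Sigma: 5 for Tau, 6 for Sigma — Sigma by 6–5.
Tau vs Beta: Tau wins 9–2.
Delta vs Sigma: Delta wins 7–4.
Delta vs Beta: 4+5 = 9 for Delta, 2 for Beta — Delta by 9–2.
Sigma vs Beta: 4 to 7, Beta.
Each project has at least one pairwise win (Gamma beats Tau; Tau beats Beta; Delta beats Tau; Sigma beats Gamma; Beta beats Sigma) — no Condorcet loser.

none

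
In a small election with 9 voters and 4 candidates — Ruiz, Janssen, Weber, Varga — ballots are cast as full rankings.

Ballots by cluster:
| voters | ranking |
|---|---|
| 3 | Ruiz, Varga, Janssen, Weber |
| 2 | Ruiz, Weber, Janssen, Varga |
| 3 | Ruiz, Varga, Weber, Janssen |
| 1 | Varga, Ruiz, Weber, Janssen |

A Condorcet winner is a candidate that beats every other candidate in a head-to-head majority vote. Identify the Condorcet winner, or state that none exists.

Pairwise majorities:
Ruiz–Janssen: Ruiz 9–0.
Ruiz–Weber: Ruiz 9–0.
Ruiz–Varga: Ruiz 8–1.
Janssen vs Weber: Weber, 6–3.
Janssen vs Varga: Varga, 7–2.
Weber–Varga: Varga 7–2.
Ruiz wins every pairwise contest, so Ruiz is the Condorcet winner.

Ruiz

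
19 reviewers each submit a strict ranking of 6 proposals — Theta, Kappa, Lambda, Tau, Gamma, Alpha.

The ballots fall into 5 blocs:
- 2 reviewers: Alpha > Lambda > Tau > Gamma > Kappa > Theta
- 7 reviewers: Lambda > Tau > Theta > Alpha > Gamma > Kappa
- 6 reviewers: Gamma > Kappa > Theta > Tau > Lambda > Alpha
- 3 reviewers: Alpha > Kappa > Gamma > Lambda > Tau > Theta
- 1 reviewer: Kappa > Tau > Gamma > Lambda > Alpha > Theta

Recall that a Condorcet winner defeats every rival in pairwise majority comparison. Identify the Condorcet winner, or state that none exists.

none

Head-to-head results (19 reviewers):
Theta vs Kappa: 7 for Theta, 12 for Kappa — Kappa by 12–7.
Theta vs Lambda: 6 for Theta, 13 for Lambda — Lambda by 13–6.
Theta vs Tau: 6 to 13, Tau.
Theta vs Gamma: Theta preferred on 7 ballots; Gamma wins 12–7.
Theta vs Alpha: 7+6 = 13 for Theta, 6 for Alpha — Theta by 13–6.
Kappa vs Lambda: 10 to 9, Kappa.
Kappa vs Tau: 10 to 9, Kappa.
Kappa vs Gamma: Kappa preferred on 3+1 = 4 ballots; Gamma wins 15–4.
Kappa vs Alpha: 7 to 12, Alpha.
Lambda vs Tau: Lambda preferred on 2+7+3 = 12 ballots; Lambda wins 12–7.
Lambda vs Gamma: Lambda preferred on 2+7 = 9 ballots; Gamma wins 10–9.
Lambda vs Alpha: Lambda preferred on 7+6+1 = 14 ballots; Lambda wins 14–5.
Tau vs Gamma: 2+7+1 = 10 for Tau, 9 for Gamma — Tau by 10–9.
Tau vs Alpha: Tau is ranked higher on 7+6+1 = 14 ballots, Alpha on 5. Tau wins 14–5.
Gamma vs Alpha: Gamma is ranked higher on 6+1 = 7 ballots, Alpha on 12. Alpha wins 12–7.
No project is unbeaten: Theta loses to Kappa; Kappa loses to Gamma; Lambda loses to Kappa; Tau loses to Kappa; Gamma loses to Tau; Alpha loses to Theta. In particular Theta > Alpha > Kappa > Theta is a majority cycle — no Condorcet winner exists.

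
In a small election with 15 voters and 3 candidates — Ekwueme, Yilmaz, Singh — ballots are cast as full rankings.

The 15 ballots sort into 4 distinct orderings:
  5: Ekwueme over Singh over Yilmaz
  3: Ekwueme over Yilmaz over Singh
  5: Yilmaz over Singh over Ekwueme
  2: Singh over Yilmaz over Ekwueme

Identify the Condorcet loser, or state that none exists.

Singh

Head-to-head results (15 voters):
Ekwueme–Yilmaz: Ekwueme 8–7.
Ekwueme vs Singh: Ekwueme, 8–7.
Yilmaz vs Singh: 8 to 7, Yilmaz.
Singh is beaten in every head-to-head and is the Condorcet loser.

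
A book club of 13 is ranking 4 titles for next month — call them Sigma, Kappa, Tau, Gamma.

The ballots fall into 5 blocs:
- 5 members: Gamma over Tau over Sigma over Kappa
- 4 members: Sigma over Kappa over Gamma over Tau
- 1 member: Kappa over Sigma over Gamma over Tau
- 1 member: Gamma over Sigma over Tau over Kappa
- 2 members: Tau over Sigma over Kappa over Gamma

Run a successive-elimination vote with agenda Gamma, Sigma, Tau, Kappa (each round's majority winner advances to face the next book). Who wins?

Tau

Round 1: Gamma vs Sigma — 6–7, Sigma advances.
Round 2: Sigma vs Tau — 6–7, Tau advances.
Round 3: Tau vs Kappa — 8–5, Tau advances.
Tau survives the agenda.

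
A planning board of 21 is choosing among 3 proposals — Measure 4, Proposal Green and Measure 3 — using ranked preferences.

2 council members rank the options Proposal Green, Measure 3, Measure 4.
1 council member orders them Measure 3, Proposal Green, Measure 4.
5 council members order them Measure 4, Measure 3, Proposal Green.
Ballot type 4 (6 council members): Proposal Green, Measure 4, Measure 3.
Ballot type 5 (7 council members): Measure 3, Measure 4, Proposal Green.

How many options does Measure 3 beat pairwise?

1

Measure 3 against each rival (21 council members):
Measure 3 vs Measure 4: Measure 4 wins 11–10.
Measure 3 vs Proposal Green: Measure 3 preferred on 1+5+7 = 13 ballots; Measure 3 wins 13–8.
Measure 3 beats Proposal Green; loses to Measure 4 — 1 pairwise win.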